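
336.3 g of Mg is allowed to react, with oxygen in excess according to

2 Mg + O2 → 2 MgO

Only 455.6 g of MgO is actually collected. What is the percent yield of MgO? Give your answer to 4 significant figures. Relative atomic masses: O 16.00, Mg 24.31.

81.70 %

M(Mg) = 24.31 g/mol.
M(MgO) = 24.31 + 16.00 = 40.31 g/mol.
n(Mg) = 336.30 g / 24.31 g/mol = 13.834 mol.
From the equation the Mg:MgO mole ratio is 2:2, so n(MgO) = 13.834 × 2/2 = 13.834 mol.
Mass of MgO = 13.834 mol × 40.31 g/mol = 557.64 g.
This is the theoretical yield. Percent yield = 455.6 g / 557.64 g × 100% = 81.701%.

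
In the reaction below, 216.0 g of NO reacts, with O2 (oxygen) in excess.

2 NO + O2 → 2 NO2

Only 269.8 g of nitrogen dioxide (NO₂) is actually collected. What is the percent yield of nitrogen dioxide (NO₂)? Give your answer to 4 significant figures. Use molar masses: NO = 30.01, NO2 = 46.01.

n(NO) = 216.00 g / 30.01 g/mol = 7.1976 mol.
From the equation the NO:NO2 mole ratio is 2:2, so n(NO2) = 7.1976 × 2/2 = 7.1976 mol.
Mass of NO2 = 7.1976 mol × 46.01 g/mol = 331.16 g.
This is the theoretical yield. Percent yield = 269.8 g / 331.16 g × 100% = 81.471%.

81.47 %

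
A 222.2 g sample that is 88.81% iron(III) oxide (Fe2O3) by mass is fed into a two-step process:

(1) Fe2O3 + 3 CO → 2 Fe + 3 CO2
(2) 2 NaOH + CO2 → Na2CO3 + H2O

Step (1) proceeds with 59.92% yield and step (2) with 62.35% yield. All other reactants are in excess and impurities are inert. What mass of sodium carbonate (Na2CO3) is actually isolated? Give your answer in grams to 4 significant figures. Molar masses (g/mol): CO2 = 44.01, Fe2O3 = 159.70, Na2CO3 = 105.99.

146.8 g

Pure Fe2O3 = 222.2 × 0.8881 = 197.34 g.
n(Fe2O3) = 197.34 / 159.70 = 1.2357 mol.
Step 1 (Fe2O3:CO2 = 1:3): theoretical n(CO2) = 3.7070 mol; at 59.92% yield, n(CO2) = 2.2212 mol.
Step 2 (CO2:Na2CO3 = 1:1): theoretical n(Na2CO3) = 2.2212 mol, so theoretical mass = 2.2212 × 105.99 = 235.43 g.
At 62.35% yield, actual mass of Na2CO3 = 235.43 × 0.6235 = 146.79 g.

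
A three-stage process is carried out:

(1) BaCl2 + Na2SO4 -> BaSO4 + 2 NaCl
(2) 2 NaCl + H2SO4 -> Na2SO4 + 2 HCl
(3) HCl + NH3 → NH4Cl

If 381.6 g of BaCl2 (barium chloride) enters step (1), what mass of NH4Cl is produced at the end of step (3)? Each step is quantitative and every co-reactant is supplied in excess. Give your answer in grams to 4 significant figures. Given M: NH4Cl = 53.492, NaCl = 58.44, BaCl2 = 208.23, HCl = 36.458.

n(BaCl2) = 381.6 / 208.23 = 1.8326 mol.
Reaction (1): BaCl2→NaCl ratio 1:2 ⇒ n(NaCl) = 3.6652 mol.
Reaction (2): NaCl→HCl ratio 2:2 ⇒ n(HCl) = 3.6652 mol.
Reaction (3): HCl→NH4Cl ratio 1:1 ⇒ n(NH4Cl) = 3.6652 mol.
Mass of NH4Cl = 3.6652 × 53.492 = 196.06 g.

196.1 g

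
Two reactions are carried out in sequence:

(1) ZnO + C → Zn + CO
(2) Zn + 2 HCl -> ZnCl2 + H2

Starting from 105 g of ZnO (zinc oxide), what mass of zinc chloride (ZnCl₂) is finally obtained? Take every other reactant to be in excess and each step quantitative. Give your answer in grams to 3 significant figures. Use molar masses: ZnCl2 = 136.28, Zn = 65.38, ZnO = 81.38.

176 g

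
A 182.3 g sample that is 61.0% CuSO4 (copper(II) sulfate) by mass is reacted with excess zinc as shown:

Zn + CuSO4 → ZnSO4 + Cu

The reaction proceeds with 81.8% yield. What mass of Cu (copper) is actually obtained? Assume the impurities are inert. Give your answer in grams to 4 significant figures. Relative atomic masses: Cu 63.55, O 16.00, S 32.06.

36.22 g

Pure CuSO4 available = 182.3 g × 0.610 = 111.20 g.
M(CuSO4) = 63.55 + 32.06 + 4(16.00) = 159.61 g/mol.
M(Cu) = 63.55 g/mol.
n(CuSO4) = 111.20 g / 159.61 g/mol = 0.69672 mol.
From the equation the CuSO4:Cu mole ratio is 1:1, so n(Cu) = 0.69672 × 1/1 = 0.69672 mol.
Mass of Cu = 0.69672 mol × 63.55 g/mol = 44.276 g.
Actual mass collected = 44.276 g × 0.818 = 36.218 g.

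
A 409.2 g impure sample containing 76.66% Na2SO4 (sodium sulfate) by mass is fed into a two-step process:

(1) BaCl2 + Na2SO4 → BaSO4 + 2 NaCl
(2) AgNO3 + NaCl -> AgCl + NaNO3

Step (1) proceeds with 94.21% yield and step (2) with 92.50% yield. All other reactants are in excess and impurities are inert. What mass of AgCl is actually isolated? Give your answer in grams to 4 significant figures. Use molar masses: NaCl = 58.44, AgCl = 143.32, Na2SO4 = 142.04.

551.7 g

Pure Na2SO4 = 409.2 × 0.7666 = 313.69 g.
n(Na2SO4) = 313.69 / 142.04 = 2.2085 mol.
Step 1 (Na2SO4:NaCl = 1:2): theoretical n(NaCl) = 4.4170 mol; at 94.21% yield, n(NaCl) = 4.1612 mol.
Step 2 (NaCl:AgCl = 1:1): theoretical n(AgCl) = 4.1612 mol, so theoretical mass = 4.1612 × 143.32 = 596.39 g.
At 92.50% yield, actual mass of AgCl = 596.39 × 0.9250 = 551.66 g.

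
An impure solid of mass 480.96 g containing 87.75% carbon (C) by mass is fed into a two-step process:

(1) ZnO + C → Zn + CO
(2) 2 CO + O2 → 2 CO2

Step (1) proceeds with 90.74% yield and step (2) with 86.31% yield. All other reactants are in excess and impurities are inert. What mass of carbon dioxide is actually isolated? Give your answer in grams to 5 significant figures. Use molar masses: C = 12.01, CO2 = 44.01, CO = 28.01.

Pure C = 480.96 × 0.8775 = 422.042 g.
n(C) = 422.042 / 12.01 = 35.1409 mol.
Step 1 (C:CO = 1:1): theoretical n(CO) = 35.1409 mol; at 90.74% yield, n(CO) = 31.8869 mol.
Step 2 (CO:CO2 = 2:2): theoretical n(CO2) = 31.8869 mol, so theoretical mass = 31.8869 × 44.01 = 1403.34 g.
At 86.31% yield, actual mass of CO2 = 1403.34 × 0.8631 = 1211.22 g.

1211.2 g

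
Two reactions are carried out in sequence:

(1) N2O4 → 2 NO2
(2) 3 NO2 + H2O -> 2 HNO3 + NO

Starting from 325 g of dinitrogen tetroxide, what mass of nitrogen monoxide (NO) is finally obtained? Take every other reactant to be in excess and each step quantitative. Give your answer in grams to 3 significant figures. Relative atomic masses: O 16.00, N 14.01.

70.7 g

M(N2O4) = 2(14.01) + 4(16.00) = 92.02 g/mol.
M(NO) = 14.01 + 16.00 = 30.01 g/mol.
n(N2O4) = 325.0 / 92.02 = 3.532 mol.
Step 1 gives a 1:2 ratio of N2O4 to NO2, so n(NO2) = 7.064 mol.
In step 2 the NO2:NO ratio is 3:1, so n(NO) = 2.355 mol.
Mass of NO = 2.355 × 30.01 = 70.66 g.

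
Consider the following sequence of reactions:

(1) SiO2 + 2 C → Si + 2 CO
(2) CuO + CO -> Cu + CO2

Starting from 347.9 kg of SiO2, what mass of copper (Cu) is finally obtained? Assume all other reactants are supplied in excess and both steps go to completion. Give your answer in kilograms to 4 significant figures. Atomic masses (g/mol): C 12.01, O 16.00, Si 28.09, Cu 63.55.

M(SiO2) = 28.09 + 2(16.00) = 60.09 g/mol.
M(Cu) = 63.55 g/mol.
347.9 kg = 347900 g.
n(SiO2) = 347900 / 60.09 = 5789.6 mol.
Step 1 gives a 1:2 ratio of SiO2 to CO, so n(CO) = 11579 mol.
In step 2 the CO:Cu ratio is 1:1, so n(Cu) = 11579 mol.
Mass of Cu = 11579 × 63.55 = 735860 g = 735.9 kg.

735.9 kg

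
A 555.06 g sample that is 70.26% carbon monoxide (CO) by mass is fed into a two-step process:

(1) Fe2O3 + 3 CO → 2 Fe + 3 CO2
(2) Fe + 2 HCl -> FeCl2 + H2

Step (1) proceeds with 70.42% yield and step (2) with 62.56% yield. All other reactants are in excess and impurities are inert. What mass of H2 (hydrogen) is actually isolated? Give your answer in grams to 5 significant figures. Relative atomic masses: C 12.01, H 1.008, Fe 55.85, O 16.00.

Pure CO = 555.06 × 0.7026 = 389.985 g.
M(CO) = 12.01 + 16.00 = 28.01 g/mol.
M(H2) = 2(1.008) = 2.016 g/mol.
n(CO) = 389.985 / 28.01 = 13.9231 mol.
Step 1 (CO:Fe = 3:2): theoretical n(Fe) = 9.28205 mol; at 70.42% yield, n(Fe) = 6.53642 mol.
Step 2 (Fe:H2 = 1:1): theoretical n(H2) = 6.53642 mol, so theoretical mass = 6.53642 × 2.016 = 13.1774 g.
At 62.56% yield, actual mass of H2 = 13.1774 × 0.6256 = 8.24379 g.

8.2438 g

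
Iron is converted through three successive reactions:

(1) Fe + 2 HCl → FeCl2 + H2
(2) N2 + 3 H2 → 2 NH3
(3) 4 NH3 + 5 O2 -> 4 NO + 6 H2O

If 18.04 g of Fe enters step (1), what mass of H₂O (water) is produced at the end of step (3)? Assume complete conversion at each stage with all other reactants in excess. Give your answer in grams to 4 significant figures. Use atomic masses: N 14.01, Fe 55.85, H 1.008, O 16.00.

5.819 g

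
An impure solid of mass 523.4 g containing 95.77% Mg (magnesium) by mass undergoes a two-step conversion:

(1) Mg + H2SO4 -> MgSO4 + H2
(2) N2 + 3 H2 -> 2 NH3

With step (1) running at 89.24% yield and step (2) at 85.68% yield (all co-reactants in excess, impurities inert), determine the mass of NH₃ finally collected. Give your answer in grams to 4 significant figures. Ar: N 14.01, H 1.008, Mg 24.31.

179.0 g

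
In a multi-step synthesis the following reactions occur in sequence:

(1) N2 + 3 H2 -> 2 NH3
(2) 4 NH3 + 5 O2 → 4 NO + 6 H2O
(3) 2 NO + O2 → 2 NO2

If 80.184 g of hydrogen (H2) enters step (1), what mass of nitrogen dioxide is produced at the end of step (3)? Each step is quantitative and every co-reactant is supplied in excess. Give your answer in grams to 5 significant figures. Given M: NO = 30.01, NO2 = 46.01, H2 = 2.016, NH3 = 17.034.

n(H2) = 80.184 / 2.016 = 39.7738 mol.
Reaction (1): H2→NH3 ratio 3:2 ⇒ n(NH3) = 26.5159 mol.
Reaction (2): NH3→NO ratio 4:4 ⇒ n(NO) = 26.5159 mol.
Reaction (3): NO→NO2 ratio 2:2 ⇒ n(NO2) = 26.5159 mol.
Mass of NO2 = 26.5159 × 46.01 = 1220.00 g.

1220.0 g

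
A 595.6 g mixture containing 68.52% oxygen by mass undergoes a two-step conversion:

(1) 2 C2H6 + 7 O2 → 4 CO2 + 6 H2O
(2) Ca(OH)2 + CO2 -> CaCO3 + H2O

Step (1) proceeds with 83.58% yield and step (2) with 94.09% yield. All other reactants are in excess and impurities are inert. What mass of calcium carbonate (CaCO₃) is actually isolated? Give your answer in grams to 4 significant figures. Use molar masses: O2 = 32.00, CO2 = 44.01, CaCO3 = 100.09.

Pure O2 = 595.6 × 0.6852 = 408.11 g.
n(O2) = 408.11 / 32.00 = 12.753 mol.
Step 1 (O2:CO2 = 7:4): theoretical n(CO2) = 7.2876 mol; at 83.58% yield, n(CO2) = 6.0910 mol.
Step 2 (CO2:CaCO3 = 1:1): theoretical n(CaCO3) = 6.0910 mol, so theoretical mass = 6.0910 × 100.09 = 609.65 g.
At 94.09% yield, actual mass of CaCO3 = 609.65 × 0.9409 = 573.62 g.

573.6 g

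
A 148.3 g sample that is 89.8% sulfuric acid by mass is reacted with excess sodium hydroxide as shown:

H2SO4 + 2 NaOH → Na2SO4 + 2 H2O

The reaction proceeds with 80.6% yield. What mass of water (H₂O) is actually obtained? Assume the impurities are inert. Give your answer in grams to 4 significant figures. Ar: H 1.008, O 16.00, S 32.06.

39.43 g

Pure H2SO4 available = 148.3 g × 0.898 = 133.17 g.
M(H2SO4) = 2(1.008) + 32.06 + 4(16.00) = 98.076 g/mol.
M(H2O) = 2(1.008) + 16.00 = 18.016 g/mol.
n(H2SO4) = 133.17 g / 98.076 g/mol = 1.3579 mol.
From the equation the H2SO4:H2O mole ratio is 1:2, so n(H2O) = 1.3579 × 2/1 = 2.7157 mol.
Mass of H2O = 2.7157 mol × 18.016 g/mol = 48.926 g.
Actual mass collected = 48.926 g × 0.806 = 39.435 g.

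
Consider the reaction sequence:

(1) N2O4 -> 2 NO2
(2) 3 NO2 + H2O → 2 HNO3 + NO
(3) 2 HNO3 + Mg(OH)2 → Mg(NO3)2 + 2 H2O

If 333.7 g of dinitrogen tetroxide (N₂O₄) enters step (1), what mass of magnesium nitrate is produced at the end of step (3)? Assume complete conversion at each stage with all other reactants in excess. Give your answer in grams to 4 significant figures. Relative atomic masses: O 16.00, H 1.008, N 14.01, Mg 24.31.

358.6 g

M(N2O4) = 2(14.01) + 4(16.00) = 92.02 g/mol.
M(Mg(NO3)2) = 24.31 + 2(14.01) + 6(16.00) = 148.33 g/mol.
n(N2O4) = 333.7 / 92.02 = 3.6264 mol.
Reaction (1): N2O4→NO2 ratio 1:2 ⇒ n(NO2) = 7.2528 mol.
Reaction (2): NO2→HNO3 ratio 3:2 ⇒ n(HNO3) = 4.8352 mol.
Reaction (3): HNO3→Mg(NO3)2 ratio 2:1 ⇒ n(Mg(NO3)2) = 2.4176 mol.
Mass of Mg(NO3)2 = 2.4176 × 148.33 = 358.60 g.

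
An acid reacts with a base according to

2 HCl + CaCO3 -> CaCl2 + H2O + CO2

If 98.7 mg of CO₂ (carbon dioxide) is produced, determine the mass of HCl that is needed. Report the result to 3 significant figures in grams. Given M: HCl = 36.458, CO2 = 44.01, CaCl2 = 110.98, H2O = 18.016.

Convert: 98.7 mg = 0.09870 g.
n(CO2) = 0.09870 g / 44.01 g/mol = 0.002243 mol.
From the equation the CO2:HCl mole ratio is 1:2, so n(HCl) = 0.002243 × 2/1 = 0.004485 mol.
Mass of HCl = 0.004485 mol × 36.458 g/mol = 0.1635 g.

0.164 g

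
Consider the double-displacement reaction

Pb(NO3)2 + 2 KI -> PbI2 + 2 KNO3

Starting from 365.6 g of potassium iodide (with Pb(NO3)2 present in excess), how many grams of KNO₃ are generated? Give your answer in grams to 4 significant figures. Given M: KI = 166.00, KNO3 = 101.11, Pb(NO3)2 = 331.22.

n(KI) = 365.60 g / 166.00 g/mol = 2.2024 mol.
From the equation the KI:KNO3 mole ratio is 2:2, so n(KNO3) = 2.2024 × 2/2 = 2.2024 mol.
Mass of KNO3 = 2.2024 mol × 101.11 g/mol = 222.69 g.

222.7 g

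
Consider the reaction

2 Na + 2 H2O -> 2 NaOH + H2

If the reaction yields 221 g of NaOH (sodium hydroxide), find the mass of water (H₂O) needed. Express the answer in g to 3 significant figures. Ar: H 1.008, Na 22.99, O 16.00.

99.5 g

M(NaOH) = 22.99 + 16.00 + 1.008 = 39.998 g/mol.
M(H2O) = 2(1.008) + 16.00 = 18.016 g/mol.
n(NaOH) = 221.0 g / 39.998 g/mol = 5.525 mol.
From the equation the NaOH:H2O mole ratio is 2:2, so n(H2O) = 5.525 × 2/2 = 5.525 mol.
Mass of H2O = 5.525 mol × 18.016 g/mol = 99.54 g.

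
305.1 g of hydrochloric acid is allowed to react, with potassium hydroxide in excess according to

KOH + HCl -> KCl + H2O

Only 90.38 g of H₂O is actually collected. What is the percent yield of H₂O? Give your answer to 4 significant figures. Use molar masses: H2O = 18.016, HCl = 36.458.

59.95 %

n(HCl) = 305.10 g / 36.458 g/mol = 8.3685 mol.
From the equation the HCl:H2O mole ratio is 1:1, so n(H2O) = 8.3685 × 1/1 = 8.3685 mol.
Mass of H2O = 8.3685 mol × 18.016 g/mol = 150.77 g.
This is the theoretical yield. Percent yield = 90.38 g / 150.77 g × 100% = 59.947%.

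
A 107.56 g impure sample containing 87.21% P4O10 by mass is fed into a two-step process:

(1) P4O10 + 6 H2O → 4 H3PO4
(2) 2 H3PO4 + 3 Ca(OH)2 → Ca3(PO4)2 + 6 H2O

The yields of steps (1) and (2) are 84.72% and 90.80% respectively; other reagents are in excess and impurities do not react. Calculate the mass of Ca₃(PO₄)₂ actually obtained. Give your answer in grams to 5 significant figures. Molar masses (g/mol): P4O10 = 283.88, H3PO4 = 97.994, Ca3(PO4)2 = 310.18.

157.69 g

Pure P4O10 = 107.56 × 0.8721 = 93.8031 g.
n(P4O10) = 93.8031 / 283.88 = 0.330432 mol.
Step 1 (P4O10:H3PO4 = 1:4): theoretical n(H3PO4) = 1.32173 mol; at 84.72% yield, n(H3PO4) = 1.11977 mol.
Step 2 (H3PO4:Ca3(PO4)2 = 2:1): theoretical n(Ca3(PO4)2) = 0.559884 mol, so theoretical mass = 0.559884 × 310.18 = 173.665 g.
At 90.80% yield, actual mass of Ca3(PO4)2 = 173.665 × 0.9080 = 157.688 g.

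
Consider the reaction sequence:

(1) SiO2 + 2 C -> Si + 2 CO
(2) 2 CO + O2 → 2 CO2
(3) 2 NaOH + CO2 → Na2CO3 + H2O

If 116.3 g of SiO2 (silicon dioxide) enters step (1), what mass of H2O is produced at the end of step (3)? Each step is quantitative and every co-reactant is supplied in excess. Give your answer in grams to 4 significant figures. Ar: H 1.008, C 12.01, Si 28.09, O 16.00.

M(SiO2) = 28.09 + 2(16.00) = 60.09 g/mol.
M(H2O) = 2(1.008) + 16.00 = 18.016 g/mol.
n(SiO2) = 116.3 / 60.09 = 1.9354 mol.
Reaction (1): SiO2→CO ratio 1:2 ⇒ n(CO) = 3.8709 mol.
Reaction (2): CO→CO2 ratio 2:2 ⇒ n(CO2) = 3.8709 mol.
Reaction (3): CO2→H2O ratio 1:1 ⇒ n(H2O) = 3.8709 mol.
Mass of H2O = 3.8709 × 18.016 = 69.737 g.

69.74 g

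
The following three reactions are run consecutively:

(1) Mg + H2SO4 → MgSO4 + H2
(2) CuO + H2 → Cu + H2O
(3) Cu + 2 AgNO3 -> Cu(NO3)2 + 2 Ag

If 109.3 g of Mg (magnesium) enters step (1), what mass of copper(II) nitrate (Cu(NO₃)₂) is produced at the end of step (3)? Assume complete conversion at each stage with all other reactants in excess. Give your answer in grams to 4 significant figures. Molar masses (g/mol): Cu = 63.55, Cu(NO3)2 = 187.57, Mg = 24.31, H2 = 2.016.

n(Mg) = 109.3 / 24.31 = 4.4961 mol.
Reaction (1): Mg→H2 ratio 1:1 ⇒ n(H2) = 4.4961 mol.
Reaction (2): H2→Cu ratio 1:1 ⇒ n(Cu) = 4.4961 mol.
Reaction (3): Cu→Cu(NO3)2 ratio 1:1 ⇒ n(Cu(NO3)2) = 4.4961 mol.
Mass of Cu(NO3)2 = 4.4961 × 187.57 = 843.33 g.

843.3 g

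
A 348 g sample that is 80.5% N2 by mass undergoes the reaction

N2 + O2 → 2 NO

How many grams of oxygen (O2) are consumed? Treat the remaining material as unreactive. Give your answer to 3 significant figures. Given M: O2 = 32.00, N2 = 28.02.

320 g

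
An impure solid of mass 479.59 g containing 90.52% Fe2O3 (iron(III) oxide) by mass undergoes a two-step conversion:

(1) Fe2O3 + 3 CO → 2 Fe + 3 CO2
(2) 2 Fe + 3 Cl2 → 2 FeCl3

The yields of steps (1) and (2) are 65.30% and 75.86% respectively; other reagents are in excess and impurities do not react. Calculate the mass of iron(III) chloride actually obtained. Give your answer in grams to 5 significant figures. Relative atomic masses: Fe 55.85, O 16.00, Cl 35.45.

Pure Fe2O3 = 479.59 × 0.9052 = 434.125 g.
M(Fe2O3) = 2(55.85) + 3(16.00) = 159.70 g/mol.
M(FeCl3) = 55.85 + 3(35.45) = 162.20 g/mol.
n(Fe2O3) = 434.125 / 159.70 = 2.71838 mol.
Step 1 (Fe2O3:Fe = 1:2): theoretical n(Fe) = 5.43675 mol; at 65.30% yield, n(Fe) = 3.55020 mol.
Step 2 (Fe:FeCl3 = 2:2): theoretical n(FeCl3) = 3.55020 mol, so theoretical mass = 3.55020 × 162.20 = 575.843 g.
At 75.86% yield, actual mass of FeCl3 = 575.843 × 0.7586 = 436.834 g.

436.83 g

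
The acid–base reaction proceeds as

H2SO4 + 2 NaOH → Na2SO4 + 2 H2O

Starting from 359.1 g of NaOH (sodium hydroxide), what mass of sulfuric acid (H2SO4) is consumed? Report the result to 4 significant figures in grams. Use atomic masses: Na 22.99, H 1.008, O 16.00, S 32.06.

M(NaOH) = 22.99 + 16.00 + 1.008 = 39.998 g/mol.
M(H2SO4) = 2(1.008) + 32.06 + 4(16.00) = 98.076 g/mol.
n(NaOH) = 359.10 g / 39.998 g/mol = 8.9779 mol.
From the equation the NaOH:H2SO4 mole ratio is 2:1, so n(H2SO4) = 8.9779 × 1/2 = 4.4890 mol.
Mass of H2SO4 = 4.4890 mol × 98.076 g/mol = 440.26 g.

440.3 g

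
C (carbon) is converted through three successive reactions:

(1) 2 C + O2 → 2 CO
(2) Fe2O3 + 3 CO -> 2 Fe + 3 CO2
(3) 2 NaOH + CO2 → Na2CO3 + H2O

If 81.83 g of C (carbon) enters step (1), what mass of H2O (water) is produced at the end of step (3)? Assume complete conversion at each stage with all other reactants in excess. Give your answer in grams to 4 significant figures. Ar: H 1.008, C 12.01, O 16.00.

M(C) = 12.01 g/mol.
M(H2O) = 2(1.008) + 16.00 = 18.016 g/mol.
n(C) = 81.83 / 12.01 = 6.8135 mol.
Reaction (1): C→CO ratio 2:2 ⇒ n(CO) = 6.8135 mol.
Reaction (2): CO→CO2 ratio 3:3 ⇒ n(CO2) = 6.8135 mol.
Reaction (3): CO2→H2O ratio 1:1 ⇒ n(H2O) = 6.8135 mol.
Mass of H2O = 6.8135 × 18.016 = 122.75 g.

122.8 g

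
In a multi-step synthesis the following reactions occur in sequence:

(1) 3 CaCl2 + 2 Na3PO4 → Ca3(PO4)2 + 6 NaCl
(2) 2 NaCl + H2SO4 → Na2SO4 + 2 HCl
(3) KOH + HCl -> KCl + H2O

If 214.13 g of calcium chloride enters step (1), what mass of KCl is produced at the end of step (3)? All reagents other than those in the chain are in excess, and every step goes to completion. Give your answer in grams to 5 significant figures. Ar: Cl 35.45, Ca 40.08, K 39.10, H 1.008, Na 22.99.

287.68 g

M(CaCl2) = 40.08 + 2(35.45) = 110.98 g/mol.
M(KCl) = 39.10 + 35.45 = 74.55 g/mol.
n(CaCl2) = 214.13 / 110.98 = 1.92945 mol.
Reaction (1): CaCl2→NaCl ratio 3:6 ⇒ n(NaCl) = 3.85889 mol.
Reaction (2): NaCl→HCl ratio 2:2 ⇒ n(HCl) = 3.85889 mol.
Reaction (3): HCl→KCl ratio 1:1 ⇒ n(KCl) = 3.85889 mol.
Mass of KCl = 3.85889 × 74.55 = 287.681 g.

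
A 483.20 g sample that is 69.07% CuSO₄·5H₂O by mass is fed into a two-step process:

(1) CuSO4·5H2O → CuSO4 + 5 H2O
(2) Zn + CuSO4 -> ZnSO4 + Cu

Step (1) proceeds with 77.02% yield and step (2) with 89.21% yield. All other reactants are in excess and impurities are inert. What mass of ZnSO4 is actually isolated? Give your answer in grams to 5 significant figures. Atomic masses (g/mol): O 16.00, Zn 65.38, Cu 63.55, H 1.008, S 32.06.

Pure CuSO4·5H2O = 483.20 × 0.6907 = 333.746 g.
M(CuSO4·5H2O) = 63.55 + 32.06 + 9(16.00) + 10(1.008) = 249.69 g/mol.
M(ZnSO4) = 65.38 + 32.06 + 4(16.00) = 161.44 g/mol.
n(CuSO4·5H2O) = 333.746 / 249.69 = 1.33664 mol.
Step 1 (CuSO4·5H2O:CuSO4 = 1:1): theoretical n(CuSO4) = 1.33664 mol; at 77.02% yield, n(CuSO4) = 1.02948 mol.
Step 2 (CuSO4:ZnSO4 = 1:1): theoretical n(ZnSO4) = 1.02948 mol, so theoretical mass = 1.02948 × 161.44 = 166.200 g.
At 89.21% yield, actual mass of ZnSO4 = 166.200 × 0.8921 = 148.267 g.

148.27 g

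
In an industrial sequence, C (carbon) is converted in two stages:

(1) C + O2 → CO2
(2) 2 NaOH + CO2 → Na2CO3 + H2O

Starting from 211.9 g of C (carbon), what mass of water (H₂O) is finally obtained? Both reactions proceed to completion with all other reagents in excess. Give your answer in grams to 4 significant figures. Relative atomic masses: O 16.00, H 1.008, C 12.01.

317.9 g

M(C) = 12.01 g/mol.
M(H2O) = 2(1.008) + 16.00 = 18.016 g/mol.
n(C) = 211.90 / 12.01 = 17.644 mol.
Step 1 gives a 1:1 ratio of C to CO2, so n(CO2) = 17.644 mol.
In step 2 the CO2:H2O ratio is 1:1, so n(H2O) = 17.644 mol.
Mass of H2O = 17.644 × 18.016 = 317.87 g.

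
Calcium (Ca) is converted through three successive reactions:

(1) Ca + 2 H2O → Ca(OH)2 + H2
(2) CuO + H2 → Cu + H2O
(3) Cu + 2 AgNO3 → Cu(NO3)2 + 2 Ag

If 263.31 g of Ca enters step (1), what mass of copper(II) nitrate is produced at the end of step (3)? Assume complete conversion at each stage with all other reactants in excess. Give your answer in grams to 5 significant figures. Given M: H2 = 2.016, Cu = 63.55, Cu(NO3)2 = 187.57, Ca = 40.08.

1232.3 g

n(Ca) = 263.31 / 40.08 = 6.56961 mol.
Reaction (1): Ca→H2 ratio 1:1 ⇒ n(H2) = 6.56961 mol.
Reaction (2): H2→Cu ratio 1:1 ⇒ n(Cu) = 6.56961 mol.
Reaction (3): Cu→Cu(NO3)2 ratio 1:1 ⇒ n(Cu(NO3)2) = 6.56961 mol.
Mass of Cu(NO3)2 = 6.56961 × 187.57 = 1232.26 g.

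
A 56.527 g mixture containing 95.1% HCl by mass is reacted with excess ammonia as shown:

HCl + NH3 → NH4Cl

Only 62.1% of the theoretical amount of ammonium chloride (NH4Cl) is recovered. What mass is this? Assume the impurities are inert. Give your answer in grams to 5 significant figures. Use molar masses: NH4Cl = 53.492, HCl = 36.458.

48.981 g

Pure HCl available = 56.527 g × 0.951 = 53.7572 g.
n(HCl) = 53.7572 g / 36.458 g/mol = 1.47450 mol.
From the equation the HCl:NH4Cl mole ratio is 1:1, so n(NH4Cl) = 1.47450 × 1/1 = 1.47450 mol.
Mass of NH4Cl = 1.47450 mol × 53.492 g/mol = 78.8737 g.
Actual mass collected = 78.8737 g × 0.621 = 48.9806 g.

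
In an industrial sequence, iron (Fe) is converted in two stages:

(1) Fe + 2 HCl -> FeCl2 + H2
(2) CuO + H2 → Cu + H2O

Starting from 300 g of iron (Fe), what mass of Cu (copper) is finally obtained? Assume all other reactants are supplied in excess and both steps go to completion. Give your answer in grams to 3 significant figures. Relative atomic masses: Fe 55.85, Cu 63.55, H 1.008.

341 g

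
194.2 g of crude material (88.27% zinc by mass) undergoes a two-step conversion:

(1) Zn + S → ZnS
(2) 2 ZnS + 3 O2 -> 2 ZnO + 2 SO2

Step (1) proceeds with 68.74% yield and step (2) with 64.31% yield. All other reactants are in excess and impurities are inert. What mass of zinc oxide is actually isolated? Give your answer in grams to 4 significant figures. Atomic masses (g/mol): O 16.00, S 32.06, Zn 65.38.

Pure Zn = 194.2 × 0.8827 = 171.42 g.
M(Zn) = 65.38 g/mol.
M(ZnO) = 65.38 + 16.00 = 81.38 g/mol.
n(Zn) = 171.42 / 65.38 = 2.6219 mol.
Step 1 (Zn:ZnS = 1:1): theoretical n(ZnS) = 2.6219 mol; at 68.74% yield, n(ZnS) = 1.8023 mol.
Step 2 (ZnS:ZnO = 2:2): theoretical n(ZnO) = 1.8023 mol, so theoretical mass = 1.8023 × 81.38 = 146.67 g.
At 64.31% yield, actual mass of ZnO = 146.67 × 0.6431 = 94.324 g.

94.32 g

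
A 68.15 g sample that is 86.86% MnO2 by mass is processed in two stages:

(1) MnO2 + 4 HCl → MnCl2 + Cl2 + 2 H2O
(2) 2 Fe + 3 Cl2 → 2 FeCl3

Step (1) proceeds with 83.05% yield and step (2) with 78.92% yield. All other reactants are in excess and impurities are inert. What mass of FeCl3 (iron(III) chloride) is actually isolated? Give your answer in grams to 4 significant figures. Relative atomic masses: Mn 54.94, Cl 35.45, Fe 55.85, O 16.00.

48.26 g

Pure MnO2 = 68.15 × 0.8686 = 59.195 g.
M(MnO2) = 54.94 + 2(16.00) = 86.94 g/mol.
M(FeCl3) = 55.85 + 3(35.45) = 162.20 g/mol.
n(MnO2) = 59.195 / 86.94 = 0.68087 mol.
Step 1 (MnO2:Cl2 = 1:1): theoretical n(Cl2) = 0.68087 mol; at 83.05% yield, n(Cl2) = 0.56546 mol.
Step 2 (Cl2:FeCl3 = 3:2): theoretical n(FeCl3) = 0.37698 mol, so theoretical mass = 0.37698 × 162.20 = 61.146 g.
At 78.92% yield, actual mass of FeCl3 = 61.146 × 0.7892 = 48.256 g.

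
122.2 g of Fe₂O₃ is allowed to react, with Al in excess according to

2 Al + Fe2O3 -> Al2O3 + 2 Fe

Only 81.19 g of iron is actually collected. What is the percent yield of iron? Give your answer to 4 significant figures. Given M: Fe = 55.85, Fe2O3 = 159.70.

n(Fe2O3) = 122.20 g / 159.70 g/mol = 0.76518 mol.
From the equation the Fe2O3:Fe mole ratio is 1:2, so n(Fe) = 0.76518 × 2/1 = 1.5304 mol.
Mass of Fe = 1.5304 mol × 55.85 g/mol = 85.471 g.
This is the theoretical yield. Percent yield = 81.19 g / 85.471 g × 100% = 94.991%.

94.99 %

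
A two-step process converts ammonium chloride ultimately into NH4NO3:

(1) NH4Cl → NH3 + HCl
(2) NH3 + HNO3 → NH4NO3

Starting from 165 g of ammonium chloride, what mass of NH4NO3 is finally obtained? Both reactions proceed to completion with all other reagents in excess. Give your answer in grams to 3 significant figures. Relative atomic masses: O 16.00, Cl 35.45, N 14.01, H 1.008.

247 g

M(NH4Cl) = 14.01 + 4(1.008) + 35.45 = 53.492 g/mol.
M(NH4NO3) = 2(14.01) + 4(1.008) + 3(16.00) = 80.052 g/mol.
n(NH4Cl) = 165.0 / 53.492 = 3.085 mol.
Step 1 gives a 1:1 ratio of NH4Cl to NH3, so n(NH3) = 3.085 mol.
In step 2 the NH3:NH4NO3 ratio is 1:1, so n(NH4NO3) = 3.085 mol.
Mass of NH4NO3 = 3.085 × 80.052 = 246.9 g.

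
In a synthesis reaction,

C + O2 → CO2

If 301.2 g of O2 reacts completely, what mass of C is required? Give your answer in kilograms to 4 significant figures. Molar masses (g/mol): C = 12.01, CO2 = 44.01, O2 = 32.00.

0.1130 kg

n(O2) = 301.20 g / 32.00 g/mol = 9.4125 mol.
From the equation the O2:C mole ratio is 1:1, so n(C) = 9.4125 × 1/1 = 9.4125 mol.
Mass of C = 9.4125 mol × 12.01 g/mol = 113.04 g.
Converting to kg: 113.04 g = 0.1130 kg.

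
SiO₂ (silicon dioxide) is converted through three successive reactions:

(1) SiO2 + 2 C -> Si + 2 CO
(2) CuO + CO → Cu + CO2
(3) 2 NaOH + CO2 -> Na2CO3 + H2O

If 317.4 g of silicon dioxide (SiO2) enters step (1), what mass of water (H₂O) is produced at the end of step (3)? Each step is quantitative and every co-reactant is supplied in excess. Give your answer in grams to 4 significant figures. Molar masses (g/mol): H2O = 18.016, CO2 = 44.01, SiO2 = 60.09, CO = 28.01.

190.3 g

n(SiO2) = 317.4 / 60.09 = 5.2821 mol.
Reaction (1): SiO2→CO ratio 1:2 ⇒ n(CO) = 10.564 mol.
Reaction (2): CO→CO2 ratio 1:1 ⇒ n(CO2) = 10.564 mol.
Reaction (3): CO2→H2O ratio 1:1 ⇒ n(H2O) = 10.564 mol.
Mass of H2O = 10.564 × 18.016 = 190.32 g.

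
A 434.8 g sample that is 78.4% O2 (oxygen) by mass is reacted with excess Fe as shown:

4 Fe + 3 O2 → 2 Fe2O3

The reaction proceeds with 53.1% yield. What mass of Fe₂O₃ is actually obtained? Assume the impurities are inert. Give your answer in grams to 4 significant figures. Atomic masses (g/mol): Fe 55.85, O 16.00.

602.2 g

Pure O2 available = 434.8 g × 0.784 = 340.88 g.
M(O2) = 2(16.00) = 32.00 g/mol.
M(Fe2O3) = 2(55.85) + 3(16.00) = 159.70 g/mol.
n(O2) = 340.88 g / 32.00 g/mol = 10.653 mol.
From the equation the O2:Fe2O3 mole ratio is 3:2, so n(Fe2O3) = 10.653 × 2/3 = 7.1017 mol.
Mass of Fe2O3 = 7.1017 mol × 159.70 g/mol = 1134.1 g.
Actual mass collected = 1134.1 g × 0.531 = 602.23 g.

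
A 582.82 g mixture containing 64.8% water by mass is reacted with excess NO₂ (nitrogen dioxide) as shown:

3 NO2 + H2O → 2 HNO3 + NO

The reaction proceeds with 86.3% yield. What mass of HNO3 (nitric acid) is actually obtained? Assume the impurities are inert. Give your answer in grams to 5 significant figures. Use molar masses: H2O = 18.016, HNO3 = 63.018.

Pure H2O available = 582.82 g × 0.648 = 377.667 g.
n(H2O) = 377.667 g / 18.016 g/mol = 20.9629 mol.
From the equation the H2O:HNO3 mole ratio is 1:2, so n(HNO3) = 20.9629 × 2/1 = 41.9258 mol.
Mass of HNO3 = 41.9258 mol × 63.018 g/mol = 2642.08 g.
Actual mass collected = 2642.08 g × 0.863 = 2280.11 g.

2280.1 g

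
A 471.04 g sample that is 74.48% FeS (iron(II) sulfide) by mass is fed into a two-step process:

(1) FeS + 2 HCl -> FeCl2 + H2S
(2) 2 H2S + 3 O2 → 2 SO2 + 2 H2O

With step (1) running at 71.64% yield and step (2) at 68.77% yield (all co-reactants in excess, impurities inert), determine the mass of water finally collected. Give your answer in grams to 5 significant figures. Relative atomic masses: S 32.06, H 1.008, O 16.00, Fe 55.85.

35.422 g

Pure FeS = 471.04 × 0.7448 = 350.831 g.
M(FeS) = 55.85 + 32.06 = 87.91 g/mol.
M(H2O) = 2(1.008) + 16.00 = 18.016 g/mol.
n(FeS) = 350.831 / 87.91 = 3.99079 mol.
Step 1 (FeS:H2S = 1:1): theoretical n(H2S) = 3.99079 mol; at 71.64% yield, n(H2S) = 2.85900 mol.
Step 2 (H2S:H2O = 2:2): theoretical n(H2O) = 2.85900 mol, so theoretical mass = 2.85900 × 18.016 = 51.5078 g.
At 68.77% yield, actual mass of H2O = 51.5078 × 0.6877 = 35.4219 g.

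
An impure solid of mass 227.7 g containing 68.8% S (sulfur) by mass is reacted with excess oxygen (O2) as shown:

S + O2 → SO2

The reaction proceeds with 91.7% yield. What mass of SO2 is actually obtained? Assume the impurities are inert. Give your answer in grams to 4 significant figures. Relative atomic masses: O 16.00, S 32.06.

287.0 g

Pure S available = 227.7 g × 0.688 = 156.66 g.
M(S) = 32.06 g/mol.
M(SO2) = 32.06 + 2(16.00) = 64.06 g/mol.
n(S) = 156.66 g / 32.06 g/mol = 4.8864 mol.
From the equation the S:SO2 mole ratio is 1:1, so n(SO2) = 4.8864 × 1/1 = 4.8864 mol.
Mass of SO2 = 4.8864 mol × 64.06 g/mol = 313.02 g.
Actual mass collected = 313.02 g × 0.917 = 287.04 g.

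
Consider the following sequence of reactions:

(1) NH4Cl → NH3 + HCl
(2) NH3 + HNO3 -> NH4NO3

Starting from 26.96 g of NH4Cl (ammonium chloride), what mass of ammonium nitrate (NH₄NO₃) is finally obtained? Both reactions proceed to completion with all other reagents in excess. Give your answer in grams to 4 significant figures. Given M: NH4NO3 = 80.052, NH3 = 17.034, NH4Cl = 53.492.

40.35 g

n(NH4Cl) = 26.960 / 53.492 = 0.50400 mol.
Step 1 gives a 1:1 ratio of NH4Cl to NH3, so n(NH3) = 0.50400 mol.
In step 2 the NH3:NH4NO3 ratio is 1:1, so n(NH4NO3) = 0.50400 mol.
Mass of NH4NO3 = 0.50400 × 80.052 = 40.346 g.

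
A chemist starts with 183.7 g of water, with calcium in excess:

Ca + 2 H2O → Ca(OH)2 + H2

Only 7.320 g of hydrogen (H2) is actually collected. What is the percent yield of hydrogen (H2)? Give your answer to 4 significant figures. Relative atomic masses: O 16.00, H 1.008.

71.22 %

M(H2O) = 2(1.008) + 16.00 = 18.016 g/mol.
M(H2) = 2(1.008) = 2.016 g/mol.
n(H2O) = 183.70 g / 18.016 g/mol = 10.196 mol.
From the equation the H2O:H2 mole ratio is 2:1, so n(H2) = 10.196 × 1/2 = 5.0982 mol.
Mass of H2 = 5.0982 mol × 2.016 g/mol = 10.278 g.
This is the theoretical yield. Percent yield = 7.320 g / 10.278 g × 100% = 71.220%.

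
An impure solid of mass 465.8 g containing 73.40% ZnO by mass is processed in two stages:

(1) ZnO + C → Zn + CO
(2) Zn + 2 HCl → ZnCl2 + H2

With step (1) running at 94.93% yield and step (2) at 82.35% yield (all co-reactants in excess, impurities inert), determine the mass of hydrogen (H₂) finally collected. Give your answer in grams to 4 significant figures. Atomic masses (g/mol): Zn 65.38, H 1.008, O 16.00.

6.621 g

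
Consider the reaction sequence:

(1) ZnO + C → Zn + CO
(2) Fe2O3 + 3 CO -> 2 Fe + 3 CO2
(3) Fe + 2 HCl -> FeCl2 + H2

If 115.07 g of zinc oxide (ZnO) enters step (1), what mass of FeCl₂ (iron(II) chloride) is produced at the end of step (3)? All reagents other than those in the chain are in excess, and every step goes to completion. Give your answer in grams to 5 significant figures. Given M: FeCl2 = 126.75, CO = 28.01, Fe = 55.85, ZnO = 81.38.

119.48 g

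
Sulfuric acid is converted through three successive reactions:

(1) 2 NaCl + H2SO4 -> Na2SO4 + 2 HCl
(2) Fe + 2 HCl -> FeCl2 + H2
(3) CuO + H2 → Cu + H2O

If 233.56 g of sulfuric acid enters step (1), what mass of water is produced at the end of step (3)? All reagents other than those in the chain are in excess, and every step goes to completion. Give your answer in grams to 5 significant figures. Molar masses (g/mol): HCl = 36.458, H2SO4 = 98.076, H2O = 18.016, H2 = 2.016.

42.904 g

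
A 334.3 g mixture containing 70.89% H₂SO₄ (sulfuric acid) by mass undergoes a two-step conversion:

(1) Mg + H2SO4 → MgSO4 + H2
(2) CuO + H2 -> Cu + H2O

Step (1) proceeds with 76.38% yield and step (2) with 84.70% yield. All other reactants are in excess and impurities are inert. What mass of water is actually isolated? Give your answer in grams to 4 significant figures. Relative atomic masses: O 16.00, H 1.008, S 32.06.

28.16 g

Pure H2SO4 = 334.3 × 0.7089 = 236.99 g.
M(H2SO4) = 2(1.008) + 32.06 + 4(16.00) = 98.076 g/mol.
M(H2O) = 2(1.008) + 16.00 = 18.016 g/mol.
n(H2SO4) = 236.99 / 98.076 = 2.4163 mol.
Step 1 (H2SO4:H2 = 1:1): theoretical n(H2) = 2.4163 mol; at 76.38% yield, n(H2) = 1.8456 mol.
Step 2 (H2:H2O = 1:1): theoretical n(H2O) = 1.8456 mol, so theoretical mass = 1.8456 × 18.016 = 33.250 g.
At 84.70% yield, actual mass of H2O = 33.250 × 0.8470 = 28.163 g.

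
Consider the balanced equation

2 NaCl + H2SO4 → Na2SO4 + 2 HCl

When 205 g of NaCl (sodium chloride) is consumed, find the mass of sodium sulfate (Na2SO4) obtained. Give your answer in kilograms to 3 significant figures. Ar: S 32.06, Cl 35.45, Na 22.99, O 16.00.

0.249 kg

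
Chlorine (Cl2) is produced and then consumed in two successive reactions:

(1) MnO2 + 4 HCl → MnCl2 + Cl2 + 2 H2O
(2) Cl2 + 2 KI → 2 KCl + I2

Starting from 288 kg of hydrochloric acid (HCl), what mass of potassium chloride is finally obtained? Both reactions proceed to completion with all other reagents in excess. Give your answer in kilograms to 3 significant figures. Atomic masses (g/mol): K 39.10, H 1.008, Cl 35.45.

M(HCl) = 1.008 + 35.45 = 36.458 g/mol.
M(KCl) = 39.10 + 35.45 = 74.55 g/mol.
288 kg = 288000 g.
n(HCl) = 288000 / 36.458 = 7900 mol.
Step 1 gives a 4:1 ratio of HCl to Cl2, so n(Cl2) = 1975 mol.
In step 2 the Cl2:KCl ratio is 1:2, so n(KCl) = 3950 mol.
Mass of KCl = 3950 × 74.55 = 294500 g = 294 kg.

294 kg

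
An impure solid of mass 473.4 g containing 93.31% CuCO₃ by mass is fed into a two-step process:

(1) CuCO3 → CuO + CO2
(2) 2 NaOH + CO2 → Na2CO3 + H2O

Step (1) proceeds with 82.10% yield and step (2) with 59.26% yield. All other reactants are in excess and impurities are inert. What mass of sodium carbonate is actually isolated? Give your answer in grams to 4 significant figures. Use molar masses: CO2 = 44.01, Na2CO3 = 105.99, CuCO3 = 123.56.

184.4 g

Pure CuCO3 = 473.4 × 0.9331 = 441.73 g.
n(CuCO3) = 441.73 / 123.56 = 3.5750 mol.
Step 1 (CuCO3:CO2 = 1:1): theoretical n(CO2) = 3.5750 mol; at 82.10% yield, n(CO2) = 2.9351 mol.
Step 2 (CO2:Na2CO3 = 1:1): theoretical n(Na2CO3) = 2.9351 mol, so theoretical mass = 2.9351 × 105.99 = 311.09 g.
At 59.26% yield, actual mass of Na2CO3 = 311.09 × 0.5926 = 184.35 g.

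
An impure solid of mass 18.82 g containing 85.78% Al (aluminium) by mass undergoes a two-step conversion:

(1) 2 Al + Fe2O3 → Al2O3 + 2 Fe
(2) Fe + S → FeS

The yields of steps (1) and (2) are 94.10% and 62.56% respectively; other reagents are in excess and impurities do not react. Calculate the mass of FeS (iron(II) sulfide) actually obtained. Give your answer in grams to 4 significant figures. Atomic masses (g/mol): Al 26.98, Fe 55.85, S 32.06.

Pure Al = 18.82 × 0.8578 = 16.144 g.
M(Al) = 26.98 g/mol.
M(FeS) = 55.85 + 32.06 = 87.91 g/mol.
n(Al) = 16.144 / 26.98 = 0.59836 mol.
Step 1 (Al:Fe = 2:2): theoretical n(Fe) = 0.59836 mol; at 94.10% yield, n(Fe) = 0.56306 mol.
Step 2 (Fe:FeS = 1:1): theoretical n(FeS) = 0.56306 mol, so theoretical mass = 0.56306 × 87.91 = 49.498 g.
At 62.56% yield, actual mass of FeS = 49.498 × 0.6256 = 30.966 g.

30.97 g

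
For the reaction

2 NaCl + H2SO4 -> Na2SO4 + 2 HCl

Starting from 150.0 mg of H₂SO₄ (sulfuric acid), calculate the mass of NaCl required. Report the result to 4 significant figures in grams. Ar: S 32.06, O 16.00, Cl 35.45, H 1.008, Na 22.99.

0.1788 g

M(H2SO4) = 2(1.008) + 32.06 + 4(16.00) = 98.076 g/mol.
M(NaCl) = 22.99 + 35.45 = 58.44 g/mol.
Convert: 150.0 mg = 0.15000 g.
n(H2SO4) = 0.15000 g / 98.076 g/mol = 0.0015294 mol.
From the equation the H2SO4:NaCl mole ratio is 1:2, so n(NaCl) = 0.0015294 × 2/1 = 0.0030589 mol.
Mass of NaCl = 0.0030589 mol × 58.44 g/mol = 0.17876 g.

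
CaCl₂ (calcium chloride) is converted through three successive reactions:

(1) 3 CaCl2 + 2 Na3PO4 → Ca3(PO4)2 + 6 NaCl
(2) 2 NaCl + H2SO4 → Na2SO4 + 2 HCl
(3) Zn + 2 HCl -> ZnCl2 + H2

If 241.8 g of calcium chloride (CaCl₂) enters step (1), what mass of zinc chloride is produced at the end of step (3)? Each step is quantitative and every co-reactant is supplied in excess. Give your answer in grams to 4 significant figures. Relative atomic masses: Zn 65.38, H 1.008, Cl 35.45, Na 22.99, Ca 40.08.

296.9 g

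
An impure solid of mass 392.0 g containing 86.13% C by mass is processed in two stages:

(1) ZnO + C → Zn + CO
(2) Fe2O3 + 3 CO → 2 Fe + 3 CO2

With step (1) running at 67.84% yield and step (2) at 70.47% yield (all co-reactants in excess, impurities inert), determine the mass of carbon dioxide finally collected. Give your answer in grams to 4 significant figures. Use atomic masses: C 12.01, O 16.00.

591.5 g

Pure C = 392.0 × 0.8613 = 337.63 g.
M(C) = 12.01 g/mol.
M(CO2) = 12.01 + 2(16.00) = 44.01 g/mol.
n(C) = 337.63 / 12.01 = 28.112 mol.
Step 1 (C:CO = 1:1): theoretical n(CO) = 28.112 mol; at 67.84% yield, n(CO) = 19.071 mol.
Step 2 (CO:CO2 = 3:3): theoretical n(CO2) = 19.071 mol, so theoretical mass = 19.071 × 44.01 = 839.33 g.
At 70.47% yield, actual mass of CO2 = 839.33 × 0.7047 = 591.48 g.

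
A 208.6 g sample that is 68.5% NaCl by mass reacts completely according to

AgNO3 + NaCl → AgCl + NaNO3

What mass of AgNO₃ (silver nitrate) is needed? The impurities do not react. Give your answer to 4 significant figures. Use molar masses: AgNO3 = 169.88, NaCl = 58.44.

415.4 g

Mass of pure NaCl = 208.6 g × 0.685 = 142.89 g.
n(NaCl) = 142.89 g / 58.44 g/mol = 2.4451 mol.
From the equation the NaCl:AgNO3 mole ratio is 1:1, so n(AgNO3) = 2.4451 × 1/1 = 2.4451 mol.
Mass of AgNO3 = 2.4451 mol × 169.88 g/mol = 415.37 g.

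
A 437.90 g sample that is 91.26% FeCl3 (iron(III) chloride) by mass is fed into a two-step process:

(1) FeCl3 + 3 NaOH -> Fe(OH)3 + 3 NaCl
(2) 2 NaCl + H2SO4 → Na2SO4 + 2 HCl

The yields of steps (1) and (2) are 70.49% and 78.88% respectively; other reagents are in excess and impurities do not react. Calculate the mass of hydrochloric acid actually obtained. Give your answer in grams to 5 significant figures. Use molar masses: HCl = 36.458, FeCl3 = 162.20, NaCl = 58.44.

Pure FeCl3 = 437.90 × 0.9126 = 399.628 g.
n(FeCl3) = 399.628 / 162.20 = 2.46379 mol.
Step 1 (FeCl3:NaCl = 1:3): theoretical n(NaCl) = 7.39138 mol; at 70.49% yield, n(NaCl) = 5.21019 mol.
Step 2 (NaCl:HCl = 2:2): theoretical n(HCl) = 5.21019 mol, so theoretical mass = 5.21019 × 36.458 = 189.953 g.
At 78.88% yield, actual mass of HCl = 189.953 × 0.7888 = 149.835 g.

149.83 g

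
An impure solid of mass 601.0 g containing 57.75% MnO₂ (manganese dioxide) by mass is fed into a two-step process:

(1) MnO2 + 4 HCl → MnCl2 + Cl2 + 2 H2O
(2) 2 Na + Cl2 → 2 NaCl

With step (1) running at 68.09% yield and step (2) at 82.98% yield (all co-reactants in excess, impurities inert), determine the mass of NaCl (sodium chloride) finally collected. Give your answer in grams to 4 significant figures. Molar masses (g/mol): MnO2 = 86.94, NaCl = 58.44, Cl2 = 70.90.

263.6 g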